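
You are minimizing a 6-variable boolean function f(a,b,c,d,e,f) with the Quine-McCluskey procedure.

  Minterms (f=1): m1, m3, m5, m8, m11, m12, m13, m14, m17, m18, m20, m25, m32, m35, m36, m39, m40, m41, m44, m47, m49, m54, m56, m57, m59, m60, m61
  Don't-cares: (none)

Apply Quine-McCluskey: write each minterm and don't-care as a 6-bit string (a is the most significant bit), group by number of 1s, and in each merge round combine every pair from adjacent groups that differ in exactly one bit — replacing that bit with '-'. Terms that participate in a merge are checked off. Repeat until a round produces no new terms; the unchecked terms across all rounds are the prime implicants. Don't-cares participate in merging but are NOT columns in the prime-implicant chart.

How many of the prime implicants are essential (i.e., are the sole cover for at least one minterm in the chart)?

size-2^0 implicants → 000001(✓)  000011(✓)  000101(✓)  001000(✓)  001011(✓)  001100(✓)  001101(✓)  001110(✓)  010001(✓)  010010  010100  011001(✓)  100000(✓)  100011(✓)  100100(✓)  100111(✓)  101000(✓)  101001(✓)  101100(✓)  101111(✓)  110001(✓)  110110  111000(✓)  111001(✓)  111011(✓)  111100(✓)  111101(✓)
size-2^1 implicants → -00011  -01000(✓)  -01100(✓)  -10001(✓)  -11001(✓)  0-0001  00-011  00-101  000-01  0000-1  001-00(✓)  0011-0  00110-  01-001(✓)  1-1000(✓)  1-1001(✓)  1-1100(✓)  10-000(✓)  10-100(✓)  10-111  100-00(✓)  100-11  101-00(✓)  10100-(✓)  11-001(✓)  111-00(✓)  111-01(✓)  1110-1  11100-(✓)  11110-(✓)
size-2^2 implicants → -01-00  -1-001  1-1-00  1-100-  10--00  111-0-
Unchecked terms (primes): -00011, -01-00, -1-001, 0-0001, 00-011, 00-101, 000-01, 0000-1, 0011-0, 00110-, 010010, 010100, 1-1-00, 1-100-, 10--00, 10-111, 100-11, 110110, 111-0-, 1110-1
Minterm coverage:
  m1 ⊆ 0-0001,000-01,0000-1
  m3 ⊆ -00011,00-011,0000-1
  m5 ⊆ 00-101,000-01
  m8 ⊆ -01-00 [E]
  m11 ⊆ 00-011 [E]
  m12 ⊆ -01-00,0011-0,00110-
  m13 ⊆ 00-101,00110-
  m14 ⊆ 0011-0 [E]
  m17 ⊆ -1-001,0-0001
  m18 ⊆ 010010 [E]
  m20 ⊆ 010100 [E]
  m25 ⊆ -1-001 [E]
  m32 ⊆ 10--00 [E]
  m35 ⊆ -00011,100-11
  m36 ⊆ 10--00 [E]
  m39 ⊆ 10-111,100-11
  m40 ⊆ -01-00,1-1-00,1-100-,10--00
  m41 ⊆ 1-100- [E]
  m44 ⊆ -01-00,1-1-00,10--00
  m47 ⊆ 10-111 [E]
  m49 ⊆ -1-001 [E]
  m54 ⊆ 110110 [E]
  m56 ⊆ 1-1-00,1-100-,111-0-
  m57 ⊆ -1-001,1-100-,111-0-,1110-1
  m59 ⊆ 1110-1 [E]
  m60 ⊆ 1-1-00,111-0-
  m61 ⊆ 111-0- [E]
E = {-01-00, -1-001, 00-011, 0011-0, 010010, 010100, 1-100-, 10--00, 10-111, 110110, 111-0-, 1110-1}

12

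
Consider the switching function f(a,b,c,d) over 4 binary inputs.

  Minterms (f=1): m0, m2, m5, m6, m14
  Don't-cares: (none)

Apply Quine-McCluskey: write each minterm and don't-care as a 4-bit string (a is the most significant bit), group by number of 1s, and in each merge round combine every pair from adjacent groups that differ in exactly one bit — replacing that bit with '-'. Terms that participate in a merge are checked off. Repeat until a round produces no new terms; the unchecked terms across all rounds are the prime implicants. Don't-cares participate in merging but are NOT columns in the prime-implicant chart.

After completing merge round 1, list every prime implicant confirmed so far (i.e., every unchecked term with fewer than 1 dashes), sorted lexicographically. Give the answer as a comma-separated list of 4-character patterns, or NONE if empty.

size-2^0 implicants → 0000(✓)  0010(✓)  0101  0110(✓)  1110(✓)
size-2^1 implicants → -110  0-10  00-0
Unchecked terms (primes): -110, 0-10, 00-0, 0101

0101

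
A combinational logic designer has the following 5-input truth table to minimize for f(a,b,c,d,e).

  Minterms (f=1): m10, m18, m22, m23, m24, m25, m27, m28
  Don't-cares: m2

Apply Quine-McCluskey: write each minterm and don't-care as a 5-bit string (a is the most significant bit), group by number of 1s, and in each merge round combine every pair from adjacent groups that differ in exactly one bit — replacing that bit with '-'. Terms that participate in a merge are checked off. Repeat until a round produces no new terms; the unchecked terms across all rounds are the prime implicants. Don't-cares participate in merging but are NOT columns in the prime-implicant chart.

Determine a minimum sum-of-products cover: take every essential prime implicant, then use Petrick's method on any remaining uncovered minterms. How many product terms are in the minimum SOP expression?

Round 0: 00010✓ 01010✓ 10010✓ 10110✓ 10111✓ 11000✓ 11001✓ 11011✓ 11100✓
Round 1: -0010 0-010 10-10 1011- 11-00 110-1 1100-
PIs = {-0010, 0-010, 10-10, 1011-, 11-00, 110-1, 1100-}
Coverage chart:
  m10: 0-010 ←essential
  m18: -0010,10-10
  m22: 10-10,1011-
  m23: 1011- ←essential
  m24: 11-00,1100-
  m25: 110-1,1100-
  m27: 110-1 ←essential
  m28: 11-00 ←essential
Essential: 0-010, 1011-, 11-00, 110-1
Petrick residual → -0010
Min cover (5 terms): b'c'de' + a'c'de' + ab'cd + abd'e' + abc'e

5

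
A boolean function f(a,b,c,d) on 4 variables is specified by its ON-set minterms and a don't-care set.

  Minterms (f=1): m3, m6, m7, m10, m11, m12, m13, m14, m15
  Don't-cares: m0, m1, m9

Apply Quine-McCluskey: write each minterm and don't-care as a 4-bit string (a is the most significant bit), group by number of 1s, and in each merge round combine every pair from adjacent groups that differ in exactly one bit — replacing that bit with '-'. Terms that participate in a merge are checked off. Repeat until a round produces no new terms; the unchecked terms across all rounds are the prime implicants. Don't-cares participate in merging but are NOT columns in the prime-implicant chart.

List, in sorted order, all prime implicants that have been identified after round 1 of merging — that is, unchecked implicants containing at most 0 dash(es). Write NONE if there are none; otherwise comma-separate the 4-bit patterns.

NONE

Round 0: 0000✓ 0001✓ 0011✓ 0110✓ 0111✓ 1001✓ 1010✓ 1011✓ 1100✓ 1101✓ 1110✓ 1111✓
Round 1: -001✓ -011✓ -110✓ -111✓ 0-11✓ 00-1✓ 000- 011-✓ 1-01✓ 1-10✓ 1-11✓ 10-1✓ 101-✓ 11-0✓ 11-1✓ 110-✓ 111-✓
Round 2: --11 -0-1 -11- 1--1 1-1- 11--
PIs = {--11, -0-1, -11-, 000-, 1--1, 1-1-, 11--}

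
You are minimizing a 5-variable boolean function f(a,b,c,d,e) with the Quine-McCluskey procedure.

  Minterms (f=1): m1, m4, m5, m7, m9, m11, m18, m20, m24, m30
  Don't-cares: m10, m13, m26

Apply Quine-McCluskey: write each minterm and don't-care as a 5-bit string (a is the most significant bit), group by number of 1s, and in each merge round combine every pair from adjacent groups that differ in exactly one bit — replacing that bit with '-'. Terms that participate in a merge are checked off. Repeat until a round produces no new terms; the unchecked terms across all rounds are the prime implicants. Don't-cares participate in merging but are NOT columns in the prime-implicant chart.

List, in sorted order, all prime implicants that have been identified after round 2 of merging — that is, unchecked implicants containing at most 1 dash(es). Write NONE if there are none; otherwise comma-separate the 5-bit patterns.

Round 0: 00001✓ 00100✓ 00101✓ 00111✓ 01001✓ 01010✓ 01011✓ 01101✓ 10010✓ 10100✓ 11000✓ 11010✓ 11110✓
Round 1: -0100 -1010 0-001✓ 0-101✓ 00-01✓ 001-1 0010- 01-01✓ 010-1 0101- 1-010 11-10 110-0
Round 2: 0--01
PIs = {-0100, -1010, 0--01, 001-1, 0010-, 010-1, 0101-, 1-010, 11-10, 110-0}

-0100, -1010, 001-1, 0010-, 010-1, 0101-, 1-010, 11-10, 110-0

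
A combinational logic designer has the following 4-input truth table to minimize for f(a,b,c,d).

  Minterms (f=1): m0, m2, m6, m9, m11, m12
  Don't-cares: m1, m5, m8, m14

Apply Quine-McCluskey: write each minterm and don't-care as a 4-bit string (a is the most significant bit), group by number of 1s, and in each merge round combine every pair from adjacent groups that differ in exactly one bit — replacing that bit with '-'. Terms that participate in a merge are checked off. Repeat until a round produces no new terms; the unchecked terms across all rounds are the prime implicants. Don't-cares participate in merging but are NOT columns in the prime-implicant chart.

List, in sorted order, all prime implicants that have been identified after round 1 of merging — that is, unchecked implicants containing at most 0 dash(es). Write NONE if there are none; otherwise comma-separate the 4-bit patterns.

NONE

[col 0] 0000*, 0001*, 0010*, 0101*, 0110*, 1000*, 1001*, 1011*, 1100*, 1110*
[col 1] -000*, -001*, -110, 0-01, 0-10, 00-0, 000-*, 1-00, 10-1, 100-*, 11-0
[col 2] -00-
Prime implicants: -00-, -110, 0-01, 0-10, 00-0, 1-00, 10-1, 11-0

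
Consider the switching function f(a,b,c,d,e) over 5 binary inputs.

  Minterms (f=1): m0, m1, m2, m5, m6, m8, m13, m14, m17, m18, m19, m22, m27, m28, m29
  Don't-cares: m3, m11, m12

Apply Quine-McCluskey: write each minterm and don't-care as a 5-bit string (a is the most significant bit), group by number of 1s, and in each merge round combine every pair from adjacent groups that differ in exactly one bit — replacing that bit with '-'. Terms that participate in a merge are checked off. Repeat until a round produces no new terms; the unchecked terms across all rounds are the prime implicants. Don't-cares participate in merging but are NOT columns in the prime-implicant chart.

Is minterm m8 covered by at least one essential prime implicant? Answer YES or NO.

NO

Round 0: 00000✓ 00001✓ 00010✓ 00011✓ 00101✓ 00110✓ 01000✓ 01011✓ 01100✓ 01101✓ 01110✓ 10001✓ 10010✓ 10011✓ 10110✓ 11011✓ 11100✓ 11101✓
Round 1: -0001✓ -0010✓ -0011✓ -0110✓ -1011✓ -1100✓ -1101✓ 0-000 0-011✓ 0-101 0-110 00-01 00-10✓ 000-0✓ 000-1✓ 0000-✓ 0001-✓ 01-00 011-0 0110-✓ 1-011✓ 10-10✓ 100-1✓ 1001-✓ 1110-✓
Round 2: --011 -0-10 -00-1 -001- -110- 000--
PIs = {--011, -0-10, -00-1, -001-, -110-, 0-000, 0-101, 0-110, 00-01, 000--, 01-00, 011-0}
Coverage chart:
  m0: 0-000,000--
  m1: -00-1,00-01,000--
  m2: -0-10,-001-,000--
  m5: 0-101,00-01
  m6: -0-10,0-110
  m8: 0-000,01-00
  m13: -110-,0-101
  m14: 0-110,011-0
  m17: -00-1 ←essential
  m18: -0-10,-001-
  m19: --011,-00-1,-001-
  m22: -0-10 ←essential
  m27: --011 ←essential
  m28: -110- ←essential
  m29: -110- ←essential
Essential: --011, -0-10, -00-1, -110-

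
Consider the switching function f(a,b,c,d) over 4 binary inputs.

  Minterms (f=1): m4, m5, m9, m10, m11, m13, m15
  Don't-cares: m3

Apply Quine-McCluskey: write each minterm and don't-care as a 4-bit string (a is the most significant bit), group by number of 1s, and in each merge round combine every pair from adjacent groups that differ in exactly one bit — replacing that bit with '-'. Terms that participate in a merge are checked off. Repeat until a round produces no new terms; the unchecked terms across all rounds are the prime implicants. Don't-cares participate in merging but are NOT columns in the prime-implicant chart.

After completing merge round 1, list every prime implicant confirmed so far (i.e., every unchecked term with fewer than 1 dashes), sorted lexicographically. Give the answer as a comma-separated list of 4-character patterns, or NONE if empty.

size-2^0 implicants → 0011(✓)  0100(✓)  0101(✓)  1001(✓)  1010(✓)  1011(✓)  1101(✓)  1111(✓)
size-2^1 implicants → -011  -101  010-  1-01(✓)  1-11(✓)  10-1(✓)  101-  11-1(✓)
size-2^2 implicants → 1--1
Unchecked terms (primes): -011, -101, 010-, 1--1, 101-

NONE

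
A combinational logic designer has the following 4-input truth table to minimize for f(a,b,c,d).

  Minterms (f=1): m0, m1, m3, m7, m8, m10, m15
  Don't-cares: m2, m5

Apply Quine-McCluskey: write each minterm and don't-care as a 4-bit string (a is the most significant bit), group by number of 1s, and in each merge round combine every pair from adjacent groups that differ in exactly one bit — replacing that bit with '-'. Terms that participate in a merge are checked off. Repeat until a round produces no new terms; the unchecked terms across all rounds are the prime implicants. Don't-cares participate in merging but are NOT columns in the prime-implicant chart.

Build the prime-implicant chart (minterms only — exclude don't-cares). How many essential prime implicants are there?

size-2^0 implicants → 0000(✓)  0001(✓)  0010(✓)  0011(✓)  0101(✓)  0111(✓)  1000(✓)  1010(✓)  1111(✓)
size-2^1 implicants → -000(✓)  -010(✓)  -111  0-01(✓)  0-11(✓)  00-0(✓)  00-1(✓)  000-(✓)  001-(✓)  01-1(✓)  10-0(✓)
size-2^2 implicants → -0-0  0--1  00--
Unchecked terms (primes): -0-0, -111, 0--1, 00--
Minterm coverage:
  m0 ⊆ -0-0,00--
  m1 ⊆ 0--1,00--
  m3 ⊆ 0--1,00--
  m7 ⊆ -111,0--1
  m8 ⊆ -0-0 [E]
  m10 ⊆ -0-0 [E]
  m15 ⊆ -111 [E]
E = {-0-0, -111}

2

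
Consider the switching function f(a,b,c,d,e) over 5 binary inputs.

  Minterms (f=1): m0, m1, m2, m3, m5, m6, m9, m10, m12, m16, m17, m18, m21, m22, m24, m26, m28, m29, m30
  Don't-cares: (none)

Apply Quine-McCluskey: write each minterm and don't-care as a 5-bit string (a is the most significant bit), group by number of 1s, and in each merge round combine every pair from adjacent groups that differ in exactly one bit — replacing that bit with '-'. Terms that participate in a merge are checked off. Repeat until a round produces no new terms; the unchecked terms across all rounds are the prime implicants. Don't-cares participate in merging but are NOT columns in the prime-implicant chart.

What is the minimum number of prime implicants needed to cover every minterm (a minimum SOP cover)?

[col 0] 00000*, 00001*, 00010*, 00011*, 00101*, 00110*, 01001*, 01010*, 01100*, 10000*, 10001*, 10010*, 10101*, 10110*, 11000*, 11010*, 11100*, 11101*, 11110*
[col 1] -0000*, -0001*, -0010*, -0101*, -0110*, -1010*, -1100, 0-001, 0-010*, 00-01*, 00-10*, 000-0*, 000-1*, 0000-*, 0001-*, 1-000*, 1-010*, 1-101, 1-110*, 10-01*, 10-10*, 100-0*, 1000-*, 11-00*, 11-10*, 110-0*, 111-0*, 1110-
[col 2] --010, -0-01, -0-10, -00-0, -000-, 000--, 1--10, 1-0-0, 11--0
Prime implicants: --010, -0-01, -0-10, -00-0, -000-, -1100, 0-001, 000--, 1--10, 1-0-0, 1-101, 11--0, 1110-
PI chart (minterm → PIs covering it):
  0 | -00-0,-000-,000--
  1 | -0-01,-000-,0-001,000--
  2 | --010,-0-10,-00-0,000--
  3 | 000--  (sole → essential)
  5 | -0-01  (sole → essential)
  6 | -0-10  (sole → essential)
  9 | 0-001  (sole → essential)
  10 | --010  (sole → essential)
  12 | -1100  (sole → essential)
  16 | -00-0,-000-,1-0-0
  17 | -0-01,-000-
  18 | --010,-0-10,-00-0,1--10,1-0-0
  21 | -0-01,1-101
  22 | -0-10,1--10
  24 | 1-0-0,11--0
  26 | --010,1--10,1-0-0,11--0
  28 | -1100,11--0,1110-
  29 | 1-101,1110-
  30 | 1--10,11--0
Essential prime implicants: --010, -0-01, -0-10, -1100, 0-001, 000--
Petrick residual → -00-0, 1-101, 11--0
Minimum SOP uses 9 PIs: c'de' + b'd'e + b'de' + b'c'e' + bcd'e' + a'c'd'e + a'b'c' + acd'e + abe'

9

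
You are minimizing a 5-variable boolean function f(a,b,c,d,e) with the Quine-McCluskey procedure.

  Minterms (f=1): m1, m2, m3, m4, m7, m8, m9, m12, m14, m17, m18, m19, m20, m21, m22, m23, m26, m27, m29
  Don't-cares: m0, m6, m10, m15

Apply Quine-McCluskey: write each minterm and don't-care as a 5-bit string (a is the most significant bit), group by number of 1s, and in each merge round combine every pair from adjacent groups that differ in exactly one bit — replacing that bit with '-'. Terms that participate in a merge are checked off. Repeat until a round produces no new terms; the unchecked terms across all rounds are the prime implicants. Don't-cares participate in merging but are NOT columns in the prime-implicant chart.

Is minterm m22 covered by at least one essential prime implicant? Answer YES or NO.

Round 0: 00000✓ 00001✓ 00010✓ 00011✓ 00100✓ 00110✓ 00111✓ 01000✓ 01001✓ 01010✓ 01100✓ 01110✓ 01111✓ 10001✓ 10010✓ 10011✓ 10100✓ 10101✓ 10110✓ 10111✓ 11010✓ 11011✓ 11101✓
Round 1: -0001✓ -0010✓ -0011✓ -0100✓ -0110✓ -0111✓ -1010✓ 0-000✓ 0-001✓ 0-010✓ 0-100✓ 0-110✓ 0-111✓ 00-00✓ 00-10✓ 00-11✓ 000-0✓ 000-1✓ 0000-✓ 0001-✓ 001-0✓ 0011-✓ 01-00✓ 01-10✓ 010-0✓ 0100-✓ 011-0✓ 0111-✓ 1-010✓ 1-011✓ 1-101 10-01✓ 10-10✓ 10-11✓ 100-1✓ 1001-✓ 101-0✓ 101-1✓ 1010-✓ 1011-✓ 1101-✓
Round 2: --010 -0-10✓ -0-11✓ -00-1 -001-✓ -01-0 -011-✓ 0--00✓ 0--10✓ 0-0-0✓ 0-00- 0-1-0✓ 0-11- 00--0✓ 00-1-✓ 000-- 01--0✓ 1-01- 10--1 10-1-✓ 101--
Round 3: -0-1- 0---0
PIs = {--010, -0-1-, -00-1, -01-0, 0---0, 0-00-, 0-11-, 000--, 1-01-, 1-101, 10--1, 101--}
Coverage chart:
  m1: -00-1,0-00-,000--
  m2: --010,-0-1-,0---0,000--
  m3: -0-1-,-00-1,000--
  m4: -01-0,0---0
  m7: -0-1-,0-11-
  m8: 0---0,0-00-
  m9: 0-00- ←essential
  m12: 0---0 ←essential
  m14: 0---0,0-11-
  m17: -00-1,10--1
  m18: --010,-0-1-,1-01-
  m19: -0-1-,-00-1,1-01-,10--1
  m20: -01-0,101--
  m21: 1-101,10--1,101--
  m22: -0-1-,-01-0,101--
  m23: -0-1-,10--1,101--
  m26: --010,1-01-
  m27: 1-01- ←essential
  m29: 1-101 ←essential
Essential: 0---0, 0-00-, 1-01-, 1-101

NO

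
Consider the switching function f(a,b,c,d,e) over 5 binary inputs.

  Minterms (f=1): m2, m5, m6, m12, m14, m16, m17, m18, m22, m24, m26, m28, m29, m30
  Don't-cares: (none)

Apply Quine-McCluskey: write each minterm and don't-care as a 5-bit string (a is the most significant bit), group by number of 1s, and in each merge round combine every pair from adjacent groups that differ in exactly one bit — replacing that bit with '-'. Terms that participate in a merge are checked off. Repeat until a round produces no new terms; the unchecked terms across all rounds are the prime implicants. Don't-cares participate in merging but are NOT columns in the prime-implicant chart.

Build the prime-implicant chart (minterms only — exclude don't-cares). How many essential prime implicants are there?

5

Round 0: 00010✓ 00101 00110✓ 01100✓ 01110✓ 10000✓ 10001✓ 10010✓ 10110✓ 11000✓ 11010✓ 11100✓ 11101✓ 11110✓
Round 1: -0010✓ -0110✓ -1100✓ -1110✓ 0-110✓ 00-10✓ 011-0✓ 1-000✓ 1-010✓ 1-110✓ 10-10✓ 100-0✓ 1000- 11-00✓ 11-10✓ 110-0✓ 111-0✓ 1110-
Round 2: --110 -0-10 -11-0 1--10 1-0-0 11--0
PIs = {--110, -0-10, -11-0, 00101, 1--10, 1-0-0, 1000-, 11--0, 1110-}
Coverage chart:
  m2: -0-10 ←essential
  m5: 00101 ←essential
  m6: --110,-0-10
  m12: -11-0 ←essential
  m14: --110,-11-0
  m16: 1-0-0,1000-
  m17: 1000- ←essential
  m18: -0-10,1--10,1-0-0
  m22: --110,-0-10,1--10
  m24: 1-0-0,11--0
  m26: 1--10,1-0-0,11--0
  m28: -11-0,11--0,1110-
  m29: 1110- ←essential
  m30: --110,-11-0,1--10,11--0
Essential: -0-10, -11-0, 00101, 1000-, 1110-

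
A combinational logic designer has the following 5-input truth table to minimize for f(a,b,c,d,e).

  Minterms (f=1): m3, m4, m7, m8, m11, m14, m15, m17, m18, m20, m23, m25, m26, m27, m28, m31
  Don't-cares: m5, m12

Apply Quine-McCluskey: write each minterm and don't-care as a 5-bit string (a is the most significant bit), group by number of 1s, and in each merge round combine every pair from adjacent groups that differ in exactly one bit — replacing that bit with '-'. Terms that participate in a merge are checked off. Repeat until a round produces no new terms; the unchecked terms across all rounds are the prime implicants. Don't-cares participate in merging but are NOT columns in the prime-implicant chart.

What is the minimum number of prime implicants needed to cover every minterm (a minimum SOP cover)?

8

size-2^0 implicants → 00011(✓)  00100(✓)  00101(✓)  00111(✓)  01000(✓)  01011(✓)  01100(✓)  01110(✓)  01111(✓)  10001(✓)  10010(✓)  10100(✓)  10111(✓)  11001(✓)  11010(✓)  11011(✓)  11100(✓)  11111(✓)
size-2^1 implicants → -0100(✓)  -0111(✓)  -1011(✓)  -1100(✓)  -1111(✓)  0-011(✓)  0-100(✓)  0-111(✓)  00-11(✓)  001-1  0010-  01-00  01-11(✓)  011-0  0111-  1-001  1-010  1-100(✓)  1-111(✓)  11-11(✓)  110-1  1101-
size-2^2 implicants → --100  --111  -1-11  0--11
Unchecked terms (primes): --100, --111, -1-11, 0--11, 001-1, 0010-, 01-00, 011-0, 0111-, 1-001, 1-010, 110-1, 1101-
Minterm coverage:
  m3 ⊆ 0--11 [E]
  m4 ⊆ --100,0010-
  m7 ⊆ --111,0--11,001-1
  m8 ⊆ 01-00 [E]
  m11 ⊆ -1-11,0--11
  m14 ⊆ 011-0,0111-
  m15 ⊆ --111,-1-11,0--11,0111-
  m17 ⊆ 1-001 [E]
  m18 ⊆ 1-010 [E]
  m20 ⊆ --100 [E]
  m23 ⊆ --111 [E]
  m25 ⊆ 1-001,110-1
  m26 ⊆ 1-010,1101-
  m27 ⊆ -1-11,110-1,1101-
  m28 ⊆ --100 [E]
  m31 ⊆ --111,-1-11
E = {--100, --111, 0--11, 01-00, 1-001, 1-010}
Petrick residual → -1-11, 011-0
Cover = cd'e' + cde + bde + a'de + a'bd'e' + a'bce' + ac'd'e + ac'de'  |cover|=8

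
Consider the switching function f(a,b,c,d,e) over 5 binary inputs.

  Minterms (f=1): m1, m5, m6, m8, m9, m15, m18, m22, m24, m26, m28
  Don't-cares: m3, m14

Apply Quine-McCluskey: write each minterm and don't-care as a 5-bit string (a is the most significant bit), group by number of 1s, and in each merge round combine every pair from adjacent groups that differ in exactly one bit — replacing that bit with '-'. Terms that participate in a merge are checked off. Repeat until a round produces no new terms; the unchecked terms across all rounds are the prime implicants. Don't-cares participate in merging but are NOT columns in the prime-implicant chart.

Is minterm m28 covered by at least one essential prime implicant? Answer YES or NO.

YES

[col 0] 00001*, 00011*, 00101*, 00110*, 01000*, 01001*, 01110*, 01111*, 10010*, 10110*, 11000*, 11010*, 11100*
[col 1] -0110, -1000, 0-001, 0-110, 00-01, 000-1, 0100-, 0111-, 1-010, 10-10, 11-00, 110-0
Prime implicants: -0110, -1000, 0-001, 0-110, 00-01, 000-1, 0100-, 0111-, 1-010, 10-10, 11-00, 110-0
PI chart (minterm → PIs covering it):
  1 | 0-001,00-01,000-1
  5 | 00-01  (sole → essential)
  6 | -0110,0-110
  8 | -1000,0100-
  9 | 0-001,0100-
  15 | 0111-  (sole → essential)
  18 | 1-010,10-10
  22 | -0110,10-10
  24 | -1000,11-00,110-0
  26 | 1-010,110-0
  28 | 11-00  (sole → essential)
Essential prime implicants: 00-01, 0111-, 11-00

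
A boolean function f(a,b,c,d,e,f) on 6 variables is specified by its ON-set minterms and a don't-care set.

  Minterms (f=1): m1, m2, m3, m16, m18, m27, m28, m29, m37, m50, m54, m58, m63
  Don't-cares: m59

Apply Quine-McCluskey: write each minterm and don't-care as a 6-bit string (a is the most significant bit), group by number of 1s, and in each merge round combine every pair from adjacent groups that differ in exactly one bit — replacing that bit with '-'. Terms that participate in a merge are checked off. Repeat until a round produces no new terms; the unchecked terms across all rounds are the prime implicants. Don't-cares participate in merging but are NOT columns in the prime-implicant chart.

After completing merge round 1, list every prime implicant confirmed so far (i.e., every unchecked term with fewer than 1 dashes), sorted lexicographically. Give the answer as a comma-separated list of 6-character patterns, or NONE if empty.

[col 0] 000001*, 000010*, 000011*, 010000*, 010010*, 011011*, 011100*, 011101*, 100101, 110010*, 110110*, 111010*, 111011*, 111111*
[col 1] -10010, -11011, 0-0010, 0000-1, 00001-, 0100-0, 01110-, 11-010, 110-10, 111-11, 11101-
Prime implicants: -10010, -11011, 0-0010, 0000-1, 00001-, 0100-0, 01110-, 100101, 11-010, 110-10, 111-11, 11101-

100101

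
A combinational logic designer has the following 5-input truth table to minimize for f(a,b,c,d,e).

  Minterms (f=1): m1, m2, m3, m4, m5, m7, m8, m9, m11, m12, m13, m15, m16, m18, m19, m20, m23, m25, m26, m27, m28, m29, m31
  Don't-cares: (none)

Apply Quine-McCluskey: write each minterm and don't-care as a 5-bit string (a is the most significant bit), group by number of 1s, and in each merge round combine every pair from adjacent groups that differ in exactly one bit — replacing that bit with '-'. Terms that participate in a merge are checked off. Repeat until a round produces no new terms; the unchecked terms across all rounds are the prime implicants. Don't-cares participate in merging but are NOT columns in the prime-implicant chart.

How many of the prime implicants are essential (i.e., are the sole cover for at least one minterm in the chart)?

6

[col 0] 00001*, 00010*, 00011*, 00100*, 00101*, 00111*, 01000*, 01001*, 01011*, 01100*, 01101*, 01111*, 10000*, 10010*, 10011*, 10100*, 10111*, 11001*, 11010*, 11011*, 11100*, 11101*, 11111*
[col 1] -0010*, -0011*, -0100*, -0111*, -1001*, -1011*, -1100*, -1101*, -1111*, 0-001*, 0-011*, 0-100*, 0-101*, 0-111*, 00-01*, 00-11*, 000-1*, 0001-*, 001-1*, 0010-*, 01-00*, 01-01*, 01-11*, 010-1*, 0100-*, 011-1*, 0110-*, 1-010*, 1-011*, 1-100*, 1-111*, 10-00, 10-11*, 100-0, 1001-*, 11-01*, 11-11*, 110-1*, 1101-*, 111-1*, 1110-*
[col 2] --011*, --100, --111*, -0-11*, -001-, -1-01*, -1-11*, -10-1*, -11-1*, -110-, 0--01*, 0--11*, 0-0-1*, 0-1-1*, 0-10-, 00--1*, 01--1*, 01-0-, 1--11*, 1-01-, 11--1*
[col 3] ---11, -1--1, 0---1
Prime implicants: ---11, --100, -001-, -1--1, -110-, 0---1, 0-10-, 01-0-, 1-01-, 10-00, 100-0
PI chart (minterm → PIs covering it):
  1 | 0---1  (sole → essential)
  2 | -001-  (sole → essential)
  3 | ---11,-001-,0---1
  4 | --100,0-10-
  5 | 0---1,0-10-
  7 | ---11,0---1
  8 | 01-0-  (sole → essential)
  9 | -1--1,0---1,01-0-
  11 | ---11,-1--1,0---1
  12 | --100,-110-,0-10-,01-0-
  13 | -1--1,-110-,0---1,0-10-,01-0-
  15 | ---11,-1--1,0---1
  16 | 10-00,100-0
  18 | -001-,1-01-,100-0
  19 | ---11,-001-,1-01-
  20 | --100,10-00
  23 | ---11  (sole → essential)
  25 | -1--1  (sole → essential)
  26 | 1-01-  (sole → essential)
  27 | ---11,-1--1,1-01-
  28 | --100,-110-
  29 | -1--1,-110-
  31 | ---11,-1--1
Essential prime implicants: ---11, -001-, -1--1, 0---1, 01-0-, 1-01-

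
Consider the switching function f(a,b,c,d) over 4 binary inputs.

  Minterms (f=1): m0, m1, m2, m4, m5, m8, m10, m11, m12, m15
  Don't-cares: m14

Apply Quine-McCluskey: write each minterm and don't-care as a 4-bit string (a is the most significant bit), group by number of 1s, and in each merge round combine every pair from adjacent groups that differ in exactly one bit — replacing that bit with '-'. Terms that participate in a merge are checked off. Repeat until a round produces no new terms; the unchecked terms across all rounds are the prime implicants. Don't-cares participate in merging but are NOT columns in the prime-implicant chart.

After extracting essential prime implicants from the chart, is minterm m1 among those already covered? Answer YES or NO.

Round 0: 0000✓ 0001✓ 0010✓ 0100✓ 0101✓ 1000✓ 1010✓ 1011✓ 1100✓ 1110✓ 1111✓
Round 1: -000✓ -010✓ -100✓ 0-00✓ 0-01✓ 00-0✓ 000-✓ 010-✓ 1-00✓ 1-10✓ 1-11✓ 10-0✓ 101-✓ 11-0✓ 111-✓
Round 2: --00 -0-0 0-0- 1--0 1-1-
PIs = {--00, -0-0, 0-0-, 1--0, 1-1-}
Coverage chart:
  m0: --00,-0-0,0-0-
  m1: 0-0- ←essential
  m2: -0-0 ←essential
  m4: --00,0-0-
  m5: 0-0- ←essential
  m8: --00,-0-0,1--0
  m10: -0-0,1--0,1-1-
  m11: 1-1- ←essential
  m12: --00,1--0
  m15: 1-1- ←essential
Essential: -0-0, 0-0-, 1-1-

YES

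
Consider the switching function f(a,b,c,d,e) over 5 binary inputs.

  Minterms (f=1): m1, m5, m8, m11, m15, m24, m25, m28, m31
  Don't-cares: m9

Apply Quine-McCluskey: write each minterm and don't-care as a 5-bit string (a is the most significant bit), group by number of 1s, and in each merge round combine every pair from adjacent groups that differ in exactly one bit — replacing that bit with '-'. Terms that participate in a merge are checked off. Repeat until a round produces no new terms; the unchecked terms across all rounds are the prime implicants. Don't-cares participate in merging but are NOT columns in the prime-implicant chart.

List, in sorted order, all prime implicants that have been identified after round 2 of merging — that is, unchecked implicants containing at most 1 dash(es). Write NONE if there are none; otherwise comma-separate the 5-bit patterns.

size-2^0 implicants → 00001(✓)  00101(✓)  01000(✓)  01001(✓)  01011(✓)  01111(✓)  11000(✓)  11001(✓)  11100(✓)  11111(✓)
size-2^1 implicants → -1000(✓)  -1001(✓)  -1111  0-001  00-01  01-11  010-1  0100-(✓)  11-00  1100-(✓)
size-2^2 implicants → -100-
Unchecked terms (primes): -100-, -1111, 0-001, 00-01, 01-11, 010-1, 11-00

-1111, 0-001, 00-01, 01-11, 010-1, 11-00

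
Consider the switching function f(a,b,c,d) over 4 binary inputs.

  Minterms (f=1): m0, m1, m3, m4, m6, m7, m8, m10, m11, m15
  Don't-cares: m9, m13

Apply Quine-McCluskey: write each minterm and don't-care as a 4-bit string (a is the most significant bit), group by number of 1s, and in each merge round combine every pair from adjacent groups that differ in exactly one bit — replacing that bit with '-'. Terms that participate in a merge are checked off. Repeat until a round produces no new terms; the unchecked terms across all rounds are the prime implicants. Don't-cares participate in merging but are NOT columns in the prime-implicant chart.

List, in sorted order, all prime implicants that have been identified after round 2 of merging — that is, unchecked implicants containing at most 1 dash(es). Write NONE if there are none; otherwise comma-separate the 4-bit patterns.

size-2^0 implicants → 0000(✓)  0001(✓)  0011(✓)  0100(✓)  0110(✓)  0111(✓)  1000(✓)  1001(✓)  1010(✓)  1011(✓)  1101(✓)  1111(✓)
size-2^1 implicants → -000(✓)  -001(✓)  -011(✓)  -111(✓)  0-00  0-11(✓)  00-1(✓)  000-(✓)  01-0  011-  1-01(✓)  1-11(✓)  10-0(✓)  10-1(✓)  100-(✓)  101-(✓)  11-1(✓)
size-2^2 implicants → --11  -0-1  -00-  1--1  10--
Unchecked terms (primes): --11, -0-1, -00-, 0-00, 01-0, 011-, 1--1, 10--

0-00, 01-0, 011-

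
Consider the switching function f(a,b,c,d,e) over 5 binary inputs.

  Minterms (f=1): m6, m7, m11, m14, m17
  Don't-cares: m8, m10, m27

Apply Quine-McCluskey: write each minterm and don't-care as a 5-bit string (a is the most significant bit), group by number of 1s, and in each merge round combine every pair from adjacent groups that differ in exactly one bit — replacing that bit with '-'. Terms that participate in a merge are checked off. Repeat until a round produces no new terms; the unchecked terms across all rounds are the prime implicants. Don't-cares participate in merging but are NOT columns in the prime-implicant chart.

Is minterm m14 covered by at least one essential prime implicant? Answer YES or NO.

NO

size-2^0 implicants → 00110(✓)  00111(✓)  01000(✓)  01010(✓)  01011(✓)  01110(✓)  10001  11011(✓)
size-2^1 implicants → -1011  0-110  0011-  01-10  010-0  0101-
Unchecked terms (primes): -1011, 0-110, 0011-, 01-10, 010-0, 0101-, 10001
Minterm coverage:
  m6 ⊆ 0-110,0011-
  m7 ⊆ 0011- [E]
  m11 ⊆ -1011,0101-
  m14 ⊆ 0-110,01-10
  m17 ⊆ 10001 [E]
E = {0011-, 10001}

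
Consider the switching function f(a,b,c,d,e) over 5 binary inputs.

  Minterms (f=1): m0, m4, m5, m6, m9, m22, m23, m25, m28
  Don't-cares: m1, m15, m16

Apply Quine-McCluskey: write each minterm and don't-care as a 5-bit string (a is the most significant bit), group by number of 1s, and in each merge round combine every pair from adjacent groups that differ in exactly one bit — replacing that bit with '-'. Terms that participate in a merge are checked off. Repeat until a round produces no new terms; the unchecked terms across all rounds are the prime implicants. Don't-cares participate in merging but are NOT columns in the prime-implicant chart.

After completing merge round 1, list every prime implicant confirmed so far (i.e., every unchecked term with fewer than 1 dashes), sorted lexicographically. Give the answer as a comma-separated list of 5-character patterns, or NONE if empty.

01111, 11100

Round 0: 00000✓ 00001✓ 00100✓ 00101✓ 00110✓ 01001✓ 01111 10000✓ 10110✓ 10111✓ 11001✓ 11100
Round 1: -0000 -0110 -1001 0-001 00-00✓ 00-01✓ 0000-✓ 001-0 0010-✓ 1011-
Round 2: 00-0-
PIs = {-0000, -0110, -1001, 0-001, 00-0-, 001-0, 01111, 1011-, 11100}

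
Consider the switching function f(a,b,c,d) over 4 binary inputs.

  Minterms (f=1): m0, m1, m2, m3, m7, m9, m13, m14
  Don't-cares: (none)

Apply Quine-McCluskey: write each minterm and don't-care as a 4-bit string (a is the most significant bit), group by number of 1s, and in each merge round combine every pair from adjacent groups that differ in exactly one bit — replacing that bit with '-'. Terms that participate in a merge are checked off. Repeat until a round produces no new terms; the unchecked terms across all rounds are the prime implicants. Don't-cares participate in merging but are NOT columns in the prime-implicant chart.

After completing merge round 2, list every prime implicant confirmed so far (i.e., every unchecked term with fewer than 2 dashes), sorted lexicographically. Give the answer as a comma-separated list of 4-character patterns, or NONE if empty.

size-2^0 implicants → 0000(✓)  0001(✓)  0010(✓)  0011(✓)  0111(✓)  1001(✓)  1101(✓)  1110
size-2^1 implicants → -001  0-11  00-0(✓)  00-1(✓)  000-(✓)  001-(✓)  1-01
size-2^2 implicants → 00--
Unchecked terms (primes): -001, 0-11, 00--, 1-01, 1110

-001, 0-11, 1-01, 1110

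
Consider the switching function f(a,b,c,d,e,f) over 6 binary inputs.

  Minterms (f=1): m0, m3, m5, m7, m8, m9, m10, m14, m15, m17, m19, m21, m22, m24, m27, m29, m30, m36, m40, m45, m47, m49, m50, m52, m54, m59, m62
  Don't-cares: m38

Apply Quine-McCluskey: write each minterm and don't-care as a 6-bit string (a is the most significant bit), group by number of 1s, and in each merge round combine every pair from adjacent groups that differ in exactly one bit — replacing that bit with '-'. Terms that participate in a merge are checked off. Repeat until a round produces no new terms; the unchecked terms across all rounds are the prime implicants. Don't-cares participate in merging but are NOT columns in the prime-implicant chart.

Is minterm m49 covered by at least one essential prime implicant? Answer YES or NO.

YES

size-2^0 implicants → 000000(✓)  000011(✓)  000101(✓)  000111(✓)  001000(✓)  001001(✓)  001010(✓)  001110(✓)  001111(✓)  010001(✓)  010011(✓)  010101(✓)  010110(✓)  011000(✓)  011011(✓)  011101(✓)  011110(✓)  100100(✓)  100110(✓)  101000(✓)  101101(✓)  101111(✓)  110001(✓)  110010(✓)  110100(✓)  110110(✓)  111011(✓)  111110(✓)
size-2^1 implicants → -01000  -01111  -10001  -10110(✓)  -11011  -11110(✓)  0-0011  0-0101  0-1000  0-1110  00-000  00-111  000-11  0001-1  001-10  0010-0  00100-  00111-  01-011  01-101  01-110(✓)  010-01  0100-1  1-0100(✓)  1-0110(✓)  1001-0(✓)  1011-1  11-110(✓)  110-10  1101-0(✓)
size-2^2 implicants → -1-110  1-01-0
Unchecked terms (primes): -01000, -01111, -1-110, -10001, -11011, 0-0011, 0-0101, 0-1000, 0-1110, 00-000, 00-111, 000-11, 0001-1, 001-10, 0010-0, 00100-, 00111-, 01-011, 01-101, 010-01, 0100-1, 1-01-0, 1011-1, 110-10
Minterm coverage:
  m0 ⊆ 00-000 [E]
  m3 ⊆ 0-0011,000-11
  m5 ⊆ 0-0101,0001-1
  m7 ⊆ 00-111,000-11,0001-1
  m8 ⊆ -01000,0-1000,00-000,0010-0,00100-
  m9 ⊆ 00100- [E]
  m10 ⊆ 001-10,0010-0
  m14 ⊆ 0-1110,001-10,00111-
  m15 ⊆ -01111,00-111,00111-
  m17 ⊆ -10001,010-01,0100-1
  m19 ⊆ 0-0011,01-011,0100-1
  m21 ⊆ 0-0101,01-101,010-01
  m22 ⊆ -1-110 [E]
  m24 ⊆ 0-1000 [E]
  m27 ⊆ -11011,01-011
  m29 ⊆ 01-101 [E]
  m30 ⊆ -1-110,0-1110
  m36 ⊆ 1-01-0 [E]
  m40 ⊆ -01000 [E]
  m45 ⊆ 1011-1 [E]
  m47 ⊆ -01111,1011-1
  m49 ⊆ -10001 [E]
  m50 ⊆ 110-10 [E]
  m52 ⊆ 1-01-0 [E]
  m54 ⊆ -1-110,1-01-0,110-10
  m59 ⊆ -11011 [E]
  m62 ⊆ -1-110 [E]
E = {-01000, -1-110, -10001, -11011, 0-1000, 00-000, 00100-, 01-101, 1-01-0, 1011-1, 110-10}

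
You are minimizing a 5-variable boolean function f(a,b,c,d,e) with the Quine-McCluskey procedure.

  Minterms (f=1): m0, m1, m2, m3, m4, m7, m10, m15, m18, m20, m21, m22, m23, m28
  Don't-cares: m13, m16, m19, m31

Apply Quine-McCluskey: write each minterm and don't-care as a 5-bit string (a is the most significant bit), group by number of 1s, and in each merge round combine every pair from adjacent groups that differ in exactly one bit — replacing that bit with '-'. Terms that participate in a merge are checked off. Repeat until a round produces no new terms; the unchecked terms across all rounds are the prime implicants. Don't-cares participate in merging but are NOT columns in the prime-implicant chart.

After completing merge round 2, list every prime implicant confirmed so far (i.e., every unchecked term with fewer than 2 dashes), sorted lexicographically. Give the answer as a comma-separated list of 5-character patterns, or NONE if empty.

0-010, 011-1, 1-100

size-2^0 implicants → 00000(✓)  00001(✓)  00010(✓)  00011(✓)  00100(✓)  00111(✓)  01010(✓)  01101(✓)  01111(✓)  10000(✓)  10010(✓)  10011(✓)  10100(✓)  10101(✓)  10110(✓)  10111(✓)  11100(✓)  11111(✓)
size-2^1 implicants → -0000(✓)  -0010(✓)  -0011(✓)  -0100(✓)  -0111(✓)  -1111(✓)  0-010  0-111(✓)  00-00(✓)  00-11(✓)  000-0(✓)  000-1(✓)  0000-(✓)  0001-(✓)  011-1  1-100  1-111(✓)  10-00(✓)  10-10(✓)  10-11(✓)  100-0(✓)  1001-(✓)  101-0(✓)  101-1(✓)  1010-(✓)  1011-(✓)
size-2^2 implicants → --111  -0-00  -0-11  -00-0  -001-  000--  10--0  10-1-  101--
Unchecked terms (primes): --111, -0-00, -0-11, -00-0, -001-, 0-010, 000--, 011-1, 1-100, 10--0, 10-1-, 101--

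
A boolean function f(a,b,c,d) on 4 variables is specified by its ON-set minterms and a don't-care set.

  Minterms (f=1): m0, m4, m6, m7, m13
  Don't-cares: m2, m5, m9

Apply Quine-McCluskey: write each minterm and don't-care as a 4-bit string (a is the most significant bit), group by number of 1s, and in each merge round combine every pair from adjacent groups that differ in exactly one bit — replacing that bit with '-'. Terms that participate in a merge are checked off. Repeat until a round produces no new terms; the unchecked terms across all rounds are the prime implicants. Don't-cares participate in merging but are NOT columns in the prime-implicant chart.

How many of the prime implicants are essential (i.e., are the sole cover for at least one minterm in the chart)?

2

Round 0: 0000✓ 0010✓ 0100✓ 0101✓ 0110✓ 0111✓ 1001✓ 1101✓
Round 1: -101 0-00✓ 0-10✓ 00-0✓ 01-0✓ 01-1✓ 010-✓ 011-✓ 1-01
Round 2: 0--0 01--
PIs = {-101, 0--0, 01--, 1-01}
Coverage chart:
  m0: 0--0 ←essential
  m4: 0--0,01--
  m6: 0--0,01--
  m7: 01-- ←essential
  m13: -101,1-01
Essential: 0--0, 01--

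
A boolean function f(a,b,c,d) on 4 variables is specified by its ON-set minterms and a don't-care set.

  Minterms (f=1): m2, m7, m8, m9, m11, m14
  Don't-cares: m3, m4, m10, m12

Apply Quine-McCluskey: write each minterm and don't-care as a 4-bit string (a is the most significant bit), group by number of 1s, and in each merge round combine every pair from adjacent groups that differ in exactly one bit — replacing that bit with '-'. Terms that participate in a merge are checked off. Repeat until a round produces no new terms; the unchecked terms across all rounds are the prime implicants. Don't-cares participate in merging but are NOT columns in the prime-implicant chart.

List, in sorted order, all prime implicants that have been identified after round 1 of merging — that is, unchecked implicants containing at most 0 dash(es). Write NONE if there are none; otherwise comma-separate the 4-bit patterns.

[col 0] 0010*, 0011*, 0100*, 0111*, 1000*, 1001*, 1010*, 1011*, 1100*, 1110*
[col 1] -010*, -011*, -100, 0-11, 001-*, 1-00*, 1-10*, 10-0*, 10-1*, 100-*, 101-*, 11-0*
[col 2] -01-, 1--0, 10--
Prime implicants: -01-, -100, 0-11, 1--0, 10--

NONE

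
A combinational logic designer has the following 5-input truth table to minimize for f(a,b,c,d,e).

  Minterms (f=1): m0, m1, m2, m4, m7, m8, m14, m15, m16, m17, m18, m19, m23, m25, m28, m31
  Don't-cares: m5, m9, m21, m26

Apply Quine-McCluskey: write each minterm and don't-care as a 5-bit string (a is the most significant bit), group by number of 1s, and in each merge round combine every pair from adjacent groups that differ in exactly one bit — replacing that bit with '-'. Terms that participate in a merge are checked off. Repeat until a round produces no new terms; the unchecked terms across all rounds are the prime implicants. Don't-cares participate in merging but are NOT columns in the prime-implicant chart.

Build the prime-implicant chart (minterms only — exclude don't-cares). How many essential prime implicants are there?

7

Round 0: 00000✓ 00001✓ 00010✓ 00100✓ 00101✓ 00111✓ 01000✓ 01001✓ 01110✓ 01111✓ 10000✓ 10001✓ 10010✓ 10011✓ 10101✓ 10111✓ 11001✓ 11010✓ 11100 11111✓
Round 1: -0000✓ -0001✓ -0010✓ -0101✓ -0111✓ -1001✓ -1111✓ 0-000✓ 0-001✓ 0-111✓ 00-00✓ 00-01✓ 000-0✓ 0000-✓ 001-1✓ 0010-✓ 0100-✓ 0111- 1-001✓ 1-010 1-111✓ 10-01✓ 10-11✓ 100-0✓ 100-1✓ 1000-✓ 1001-✓ 101-1✓
Round 2: --001 --111 -0-01 -00-0 -000- -01-1 0-00- 00-0- 10--1 100--
PIs = {--001, --111, -0-01, -00-0, -000-, -01-1, 0-00-, 00-0-, 0111-, 1-010, 10--1, 100--, 11100}
Coverage chart:
  m0: -00-0,-000-,0-00-,00-0-
  m1: --001,-0-01,-000-,0-00-,00-0-
  m2: -00-0 ←essential
  m4: 00-0- ←essential
  m7: --111,-01-1
  m8: 0-00- ←essential
  m14: 0111- ←essential
  m15: --111,0111-
  m16: -00-0,-000-,100--
  m17: --001,-0-01,-000-,10--1,100--
  m18: -00-0,1-010,100--
  m19: 10--1,100--
  m23: --111,-01-1,10--1
  m25: --001 ←essential
  m28: 11100 ←essential
  m31: --111 ←essential
Essential: --001, --111, -00-0, 0-00-, 00-0-, 0111-, 11100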